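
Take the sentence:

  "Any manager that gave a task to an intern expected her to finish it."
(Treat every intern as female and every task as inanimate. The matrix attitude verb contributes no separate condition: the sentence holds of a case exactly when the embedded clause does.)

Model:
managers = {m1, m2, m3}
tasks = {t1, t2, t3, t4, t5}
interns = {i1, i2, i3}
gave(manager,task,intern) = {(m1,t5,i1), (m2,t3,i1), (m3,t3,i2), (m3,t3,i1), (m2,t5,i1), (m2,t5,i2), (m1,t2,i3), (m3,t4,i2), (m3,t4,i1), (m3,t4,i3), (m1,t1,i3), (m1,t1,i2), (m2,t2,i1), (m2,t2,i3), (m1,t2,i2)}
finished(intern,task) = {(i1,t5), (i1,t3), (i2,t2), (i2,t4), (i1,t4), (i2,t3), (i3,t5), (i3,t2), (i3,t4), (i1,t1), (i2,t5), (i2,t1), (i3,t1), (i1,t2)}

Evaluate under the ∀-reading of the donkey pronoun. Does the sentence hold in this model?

"her" takes "an intern" as antecedent and "it" takes "a task"; both are donkey pronouns co-varying with the restrictor.
Strong reading: for every (m,t,i) with gave(m,t,i), finished(i,t).
Restrictor triples: (m1,t1,i2)→finished(i2,t1) ✓  (m1,t1,i3)→finished(i3,t1) ✓  (m1,t2,i2)→finished(i2,t2) ✓  (m1,t2,i3)→finished(i3,t2) ✓  (m1,t5,i1)→finished(i1,t5) ✓  (m2,t2,i1)→finished(i1,t2) ✓  (m2,t2,i3)→finished(i3,t2) ✓  (m2,t3,i1)→finished(i1,t3) ✓  (m2,t5,i1)→finished(i1,t5) ✓  (m2,t5,i2)→finished(i2,t5) ✓  (m3,t3,i1)→finished(i1,t3) ✓  (m3,t3,i2)→finished(i2,t3) ✓  (m3,t4,i1)→finished(i1,t4) ✓  (m3,t4,i2)→finished(i2,t4) ✓  (m3,t4,i3)→finished(i3,t4) ✓
Every restrictor triple satisfies the scope.

True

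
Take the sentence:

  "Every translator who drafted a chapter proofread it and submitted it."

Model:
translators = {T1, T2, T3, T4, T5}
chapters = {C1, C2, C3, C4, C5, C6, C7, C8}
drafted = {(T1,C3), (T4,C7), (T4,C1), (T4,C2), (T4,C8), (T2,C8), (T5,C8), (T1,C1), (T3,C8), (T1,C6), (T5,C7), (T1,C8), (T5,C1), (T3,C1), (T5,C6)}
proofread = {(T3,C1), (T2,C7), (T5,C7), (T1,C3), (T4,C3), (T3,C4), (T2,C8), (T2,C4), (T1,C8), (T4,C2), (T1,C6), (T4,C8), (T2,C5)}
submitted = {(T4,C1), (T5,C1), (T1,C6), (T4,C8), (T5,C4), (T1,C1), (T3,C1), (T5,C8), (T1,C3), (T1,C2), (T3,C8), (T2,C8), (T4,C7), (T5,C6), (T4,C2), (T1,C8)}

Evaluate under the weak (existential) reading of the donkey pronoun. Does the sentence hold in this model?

"it" takes "a chapter" as antecedent — a donkey pronoun bound across the clause boundary.
Weak reading: every translator t with some drafted-chapter has at least one drafted-chapter c such that proofread(t,c) ∧ submitted(t,c).
Per translator: T1:✓  T2:✓  T3:✓  T4:✓  T5:✗
T5 has no witness among its drafted-chapters.

False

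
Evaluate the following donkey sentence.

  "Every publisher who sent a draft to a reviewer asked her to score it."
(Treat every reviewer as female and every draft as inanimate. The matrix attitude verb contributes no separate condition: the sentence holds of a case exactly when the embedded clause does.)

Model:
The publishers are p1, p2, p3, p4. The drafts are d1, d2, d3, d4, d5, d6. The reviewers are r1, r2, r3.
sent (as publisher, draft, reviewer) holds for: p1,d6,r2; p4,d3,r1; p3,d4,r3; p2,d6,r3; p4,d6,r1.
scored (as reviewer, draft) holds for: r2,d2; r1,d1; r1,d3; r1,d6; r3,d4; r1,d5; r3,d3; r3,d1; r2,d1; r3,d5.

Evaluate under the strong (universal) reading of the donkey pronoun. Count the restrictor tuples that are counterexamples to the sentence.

2

"her" takes "a reviewer" as antecedent and "it" takes "a draft"; both are donkey pronouns co-varying with the restrictor.
Strong reading: for every (p,d,r) with sent(p,d,r), scored(r,d).
Restrictor triples: (p1,d6,r2)→scored(r2,d6) ✗  (p2,d6,r3)→scored(r3,d6) ✗  (p3,d4,r3)→scored(r3,d4) ✓  (p4,d3,r1)→scored(r1,d3) ✓  (p4,d6,r1)→scored(r1,d6) ✓
Counterexamples (restrictor triples failing the scope): 2.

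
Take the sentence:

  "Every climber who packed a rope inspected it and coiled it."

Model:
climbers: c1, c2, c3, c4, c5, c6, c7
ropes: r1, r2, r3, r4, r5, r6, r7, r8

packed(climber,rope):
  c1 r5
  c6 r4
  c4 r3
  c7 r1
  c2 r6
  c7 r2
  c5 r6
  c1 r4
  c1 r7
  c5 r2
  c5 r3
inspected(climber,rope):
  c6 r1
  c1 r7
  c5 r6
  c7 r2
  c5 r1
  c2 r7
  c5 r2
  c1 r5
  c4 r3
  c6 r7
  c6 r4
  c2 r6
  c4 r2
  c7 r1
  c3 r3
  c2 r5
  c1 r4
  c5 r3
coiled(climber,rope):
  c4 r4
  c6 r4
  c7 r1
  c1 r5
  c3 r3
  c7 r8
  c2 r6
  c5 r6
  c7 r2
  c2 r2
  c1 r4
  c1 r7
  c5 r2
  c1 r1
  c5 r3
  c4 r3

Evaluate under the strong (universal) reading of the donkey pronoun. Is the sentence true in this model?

"it" takes "a rope" as antecedent — a donkey pronoun bound across the clause boundary.
Strong reading: for every (c,r) with packed(c,r), inspected(c,r) ∧ coiled(c,r).
Restrictor pairs: (c1,r4) ✓  (c1,r5) ✓  (c1,r7) ✓  (c2,r6) ✓  (c4,r3) ✓  (c5,r2) ✓  (c5,r3) ✓  (c5,r6) ✓  (c6,r4) ✓  (c7,r1) ✓  (c7,r2) ✓
Every restrictor pair satisfies the scope.

True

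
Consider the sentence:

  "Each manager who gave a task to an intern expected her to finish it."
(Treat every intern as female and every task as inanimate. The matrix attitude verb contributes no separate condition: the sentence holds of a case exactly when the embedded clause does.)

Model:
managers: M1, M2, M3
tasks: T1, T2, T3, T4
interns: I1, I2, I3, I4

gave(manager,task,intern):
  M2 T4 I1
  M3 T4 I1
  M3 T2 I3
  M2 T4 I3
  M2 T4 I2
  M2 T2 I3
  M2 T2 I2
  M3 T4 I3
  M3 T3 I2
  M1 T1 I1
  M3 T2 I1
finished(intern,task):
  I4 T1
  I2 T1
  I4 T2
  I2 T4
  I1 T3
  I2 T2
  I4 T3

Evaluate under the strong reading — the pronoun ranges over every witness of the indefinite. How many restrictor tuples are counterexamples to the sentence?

9

"her" takes "an intern" as antecedent and "it" takes "a task"; both are donkey pronouns co-varying with the restrictor.
Strong reading: for every (m,t,i) with gave(m,t,i), finished(i,t).
Restrictor triples: (M1,T1,I1)→finished(I1,T1) ✗  (M2,T2,I2)→finished(I2,T2) ✓  (M2,T2,I3)→finished(I3,T2) ✗  (M2,T4,I1)→finished(I1,T4) ✗  (M2,T4,I2)→finished(I2,T4) ✓  (M2,T4,I3)→finished(I3,T4) ✗  (M3,T2,I1)→finished(I1,T2) ✗  (M3,T2,I3)→finished(I3,T2) ✗  (M3,T3,I2)→finished(I2,T3) ✗  (M3,T4,I1)→finished(I1,T4) ✗  (M3,T4,I3)→finished(I3,T4) ✗
Counterexamples (restrictor triples failing the scope): 9.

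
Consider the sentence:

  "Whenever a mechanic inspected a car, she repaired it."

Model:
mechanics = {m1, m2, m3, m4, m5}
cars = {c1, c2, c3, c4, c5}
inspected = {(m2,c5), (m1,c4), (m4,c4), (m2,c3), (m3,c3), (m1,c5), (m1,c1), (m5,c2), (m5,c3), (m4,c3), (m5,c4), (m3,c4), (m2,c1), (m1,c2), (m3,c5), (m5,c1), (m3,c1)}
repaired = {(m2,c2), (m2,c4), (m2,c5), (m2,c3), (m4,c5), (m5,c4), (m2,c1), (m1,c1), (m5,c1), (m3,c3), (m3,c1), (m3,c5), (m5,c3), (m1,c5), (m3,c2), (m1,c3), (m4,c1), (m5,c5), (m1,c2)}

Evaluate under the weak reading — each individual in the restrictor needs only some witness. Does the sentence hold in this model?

False

"it" takes "a car" as antecedent — a donkey pronoun bound across the clause boundary.
Weak reading: every mechanic m with some inspected-car has at least one inspected-car c such that repaired(m,c).
Per mechanic: m1:✓  m2:✓  m3:✓  m4:✗  m5:✓
m4 has no witness among its inspected-cars.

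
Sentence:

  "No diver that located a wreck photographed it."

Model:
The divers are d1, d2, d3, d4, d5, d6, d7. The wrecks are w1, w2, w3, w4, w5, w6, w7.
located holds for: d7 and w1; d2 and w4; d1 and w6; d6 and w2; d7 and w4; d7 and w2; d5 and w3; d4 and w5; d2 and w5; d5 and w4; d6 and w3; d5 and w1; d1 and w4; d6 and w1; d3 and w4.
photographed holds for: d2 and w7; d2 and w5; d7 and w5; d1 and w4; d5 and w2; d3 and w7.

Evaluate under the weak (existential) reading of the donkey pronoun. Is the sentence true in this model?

"it" takes "a wreck" as antecedent — a donkey pronoun bound across the clause boundary.
Truth condition: for no (d,w) with located(d,w) does photographed(d,w) hold.
Restrictor pairs — does the scope hold? (d1,w4):holds  (d1,w6):fails  (d2,w4):fails  (d2,w5):holds  (d3,w4):fails  (d4,w5):fails  (d5,w1):fails  (d5,w3):fails  (d5,w4):fails  (d6,w1):fails  (d6,w2):fails  (d6,w3):fails  (d7,w1):fails  (d7,w2):fails  (d7,w4):fails
Scope holds for 2 pair(s), so the sentence is false.

False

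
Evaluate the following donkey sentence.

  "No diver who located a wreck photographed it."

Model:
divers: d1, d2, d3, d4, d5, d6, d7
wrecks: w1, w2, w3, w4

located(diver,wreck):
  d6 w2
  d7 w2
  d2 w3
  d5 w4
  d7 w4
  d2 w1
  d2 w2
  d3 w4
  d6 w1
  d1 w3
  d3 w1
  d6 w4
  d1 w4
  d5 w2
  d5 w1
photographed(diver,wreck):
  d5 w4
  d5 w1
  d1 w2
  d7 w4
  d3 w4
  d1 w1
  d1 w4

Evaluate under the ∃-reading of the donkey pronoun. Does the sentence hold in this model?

False

"it" takes "a wreck" as antecedent — a donkey pronoun bound across the clause boundary.
Truth condition: for no (d,w) with located(d,w) does photographed(d,w) hold.
Restrictor pairs — does the scope hold? (d1,w3):fails  (d1,w4):holds  (d2,w1):fails  (d2,w2):fails  (d2,w3):fails  (d3,w1):fails  (d3,w4):holds  (d5,w1):holds  (d5,w2):fails  (d5,w4):holds  (d6,w1):fails  (d6,w2):fails  (d6,w4):fails  (d7,w2):fails  (d7,w4):holds
Scope holds for 5 pair(s), so the sentence is false.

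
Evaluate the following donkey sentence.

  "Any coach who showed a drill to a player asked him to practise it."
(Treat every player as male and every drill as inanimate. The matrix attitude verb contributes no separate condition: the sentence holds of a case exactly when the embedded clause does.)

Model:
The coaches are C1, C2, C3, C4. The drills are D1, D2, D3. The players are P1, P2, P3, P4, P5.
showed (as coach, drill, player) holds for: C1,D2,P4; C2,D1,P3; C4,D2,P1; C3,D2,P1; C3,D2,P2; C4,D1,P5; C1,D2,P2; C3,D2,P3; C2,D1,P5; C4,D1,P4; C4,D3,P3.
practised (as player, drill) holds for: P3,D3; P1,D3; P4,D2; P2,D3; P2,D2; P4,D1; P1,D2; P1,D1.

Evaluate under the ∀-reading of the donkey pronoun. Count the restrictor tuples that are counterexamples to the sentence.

"him" takes "a player" as antecedent and "it" takes "a drill"; both are donkey pronouns co-varying with the restrictor.
Strong reading: for every (c,d,p) with showed(c,d,p), practised(p,d).
Restrictor triples: (C1,D2,P2)→practised(P2,D2) ✓  (C1,D2,P4)→practised(P4,D2) ✓  (C2,D1,P3)→practised(P3,D1) ✗  (C2,D1,P5)→practised(P5,D1) ✗  (C3,D2,P1)→practised(P1,D2) ✓  (C3,D2,P2)→practised(P2,D2) ✓  (C3,D2,P3)→practised(P3,D2) ✗  (C4,D1,P4)→practised(P4,D1) ✓  (C4,D1,P5)→practised(P5,D1) ✗  (C4,D2,P1)→practised(P1,D2) ✓  (C4,D3,P3)→practised(P3,D3) ✓
Counterexamples (restrictor triples failing the scope): 4.

4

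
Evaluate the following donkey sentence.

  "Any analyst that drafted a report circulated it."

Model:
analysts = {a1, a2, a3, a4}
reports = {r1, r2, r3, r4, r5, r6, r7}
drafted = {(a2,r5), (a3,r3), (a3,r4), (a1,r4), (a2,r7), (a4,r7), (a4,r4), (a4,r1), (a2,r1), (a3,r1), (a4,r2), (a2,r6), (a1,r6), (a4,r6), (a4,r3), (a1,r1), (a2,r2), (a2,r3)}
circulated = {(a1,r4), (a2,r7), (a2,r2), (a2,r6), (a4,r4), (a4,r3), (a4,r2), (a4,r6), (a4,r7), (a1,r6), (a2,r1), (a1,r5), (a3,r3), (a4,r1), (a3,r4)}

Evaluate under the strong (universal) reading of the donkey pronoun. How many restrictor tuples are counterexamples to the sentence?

"it" takes "a report" as antecedent — a donkey pronoun bound across the clause boundary.
Strong reading: for every (a,r) with drafted(a,r), circulated(a,r).
Restrictor pairs: (a1,r1) ✗  (a1,r4) ✓  (a1,r6) ✓  (a2,r1) ✓  (a2,r2) ✓  (a2,r3) ✗  (a2,r5) ✗  (a2,r6) ✓  (a2,r7) ✓  (a3,r1) ✗  (a3,r3) ✓  (a3,r4) ✓  (a4,r1) ✓  (a4,r2) ✓  (a4,r3) ✓  (a4,r4) ✓  (a4,r6) ✓  (a4,r7) ✓
Counterexamples (restrictor pairs failing the scope): 4.

4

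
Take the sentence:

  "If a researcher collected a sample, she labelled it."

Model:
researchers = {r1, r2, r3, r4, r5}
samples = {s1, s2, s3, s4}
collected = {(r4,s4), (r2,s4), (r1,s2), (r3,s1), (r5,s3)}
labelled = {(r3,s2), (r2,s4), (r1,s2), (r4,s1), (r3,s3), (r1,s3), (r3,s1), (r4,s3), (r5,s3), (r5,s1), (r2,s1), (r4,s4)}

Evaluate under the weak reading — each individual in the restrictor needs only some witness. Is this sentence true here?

True

"it" takes "a sample" as antecedent — a donkey pronoun bound across the clause boundary.
Weak reading: every researcher r with some collected-sample has at least one collected-sample s such that labelled(r,s).
Per researcher: r1:✓  r2:✓  r3:✓  r4:✓  r5:✓
Every researcher in the restrictor has a witness.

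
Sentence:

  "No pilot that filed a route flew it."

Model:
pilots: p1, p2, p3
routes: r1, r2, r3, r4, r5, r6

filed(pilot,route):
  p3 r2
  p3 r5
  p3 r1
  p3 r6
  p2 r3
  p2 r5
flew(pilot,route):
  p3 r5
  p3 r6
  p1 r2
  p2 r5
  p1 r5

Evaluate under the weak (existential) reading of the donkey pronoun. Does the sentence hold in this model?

"it" takes "a route" as antecedent — a donkey pronoun bound across the clause boundary.
Truth condition: for no (p,r) with filed(p,r) does flew(p,r) hold.
Restrictor pairs — does the scope hold? (p2,r3):fails  (p2,r5):holds  (p3,r1):fails  (p3,r2):fails  (p3,r5):holds  (p3,r6):holds
Scope holds for 3 pair(s), so the sentence is false.

False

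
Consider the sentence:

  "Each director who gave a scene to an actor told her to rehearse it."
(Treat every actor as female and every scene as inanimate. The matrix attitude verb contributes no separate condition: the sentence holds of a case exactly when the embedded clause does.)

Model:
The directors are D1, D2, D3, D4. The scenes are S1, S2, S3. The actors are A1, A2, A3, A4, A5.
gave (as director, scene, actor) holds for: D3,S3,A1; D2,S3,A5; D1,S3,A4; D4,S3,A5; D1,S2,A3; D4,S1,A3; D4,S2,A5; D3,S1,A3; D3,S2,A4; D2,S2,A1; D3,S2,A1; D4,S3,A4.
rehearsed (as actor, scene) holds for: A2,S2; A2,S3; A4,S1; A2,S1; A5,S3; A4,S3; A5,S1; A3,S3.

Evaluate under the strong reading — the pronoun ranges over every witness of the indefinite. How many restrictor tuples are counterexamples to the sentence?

"her" takes "an actor" as antecedent and "it" takes "a scene"; both are donkey pronouns co-varying with the restrictor.
Strong reading: for every (d,s,a) with gave(d,s,a), rehearsed(a,s).
Restrictor triples: (D1,S2,A3)→rehearsed(A3,S2) ✗  (D1,S3,A4)→rehearsed(A4,S3) ✓  (D2,S2,A1)→rehearsed(A1,S2) ✗  (D2,S3,A5)→rehearsed(A5,S3) ✓  (D3,S1,A3)→rehearsed(A3,S1) ✗  (D3,S2,A1)→rehearsed(A1,S2) ✗  (D3,S2,A4)→rehearsed(A4,S2) ✗  (D3,S3,A1)→rehearsed(A1,S3) ✗  (D4,S1,A3)→rehearsed(A3,S1) ✗  (D4,S2,A5)→rehearsed(A5,S2) ✗  (D4,S3,A4)→rehearsed(A4,S3) ✓  (D4,S3,A5)→rehearsed(A5,S3) ✓
Counterexamples (restrictor triples failing the scope): 8.

8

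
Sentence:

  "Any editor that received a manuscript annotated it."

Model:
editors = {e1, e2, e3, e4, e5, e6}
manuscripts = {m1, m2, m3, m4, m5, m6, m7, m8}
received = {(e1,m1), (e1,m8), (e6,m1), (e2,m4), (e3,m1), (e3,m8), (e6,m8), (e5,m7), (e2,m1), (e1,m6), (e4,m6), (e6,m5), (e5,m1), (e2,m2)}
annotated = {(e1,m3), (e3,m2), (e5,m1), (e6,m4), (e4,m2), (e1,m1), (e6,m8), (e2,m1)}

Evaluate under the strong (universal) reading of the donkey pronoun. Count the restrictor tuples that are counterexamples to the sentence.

"it" takes "a manuscript" as antecedent — a donkey pronoun bound across the clause boundary.
Strong reading: for every (e,m) with received(e,m), annotated(e,m).
Restrictor pairs: (e1,m1) ✓  (e1,m6) ✗  (e1,m8) ✗  (e2,m1) ✓  (e2,m2) ✗  (e2,m4) ✗  (e3,m1) ✗  (e3,m8) ✗  (e4,m6) ✗  (e5,m1) ✓  (e5,m7) ✗  (e6,m1) ✗  (e6,m5) ✗  (e6,m8) ✓
Counterexamples (restrictor pairs failing the scope): 10.

10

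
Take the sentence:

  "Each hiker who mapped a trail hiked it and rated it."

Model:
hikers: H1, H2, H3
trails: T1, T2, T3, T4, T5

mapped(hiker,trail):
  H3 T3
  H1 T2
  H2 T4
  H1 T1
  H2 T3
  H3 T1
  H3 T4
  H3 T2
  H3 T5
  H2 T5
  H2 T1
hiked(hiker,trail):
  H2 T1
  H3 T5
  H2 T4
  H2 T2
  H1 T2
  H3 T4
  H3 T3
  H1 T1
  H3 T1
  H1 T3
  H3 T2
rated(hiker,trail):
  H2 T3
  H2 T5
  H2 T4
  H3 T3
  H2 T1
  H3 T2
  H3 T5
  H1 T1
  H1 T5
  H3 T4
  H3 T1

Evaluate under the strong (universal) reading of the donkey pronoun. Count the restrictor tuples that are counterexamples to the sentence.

"it" takes "a trail" as antecedent — a donkey pronoun bound across the clause boundary.
Strong reading: for every (h,t) with mapped(h,t), hiked(h,t) ∧ rated(h,t).
Restrictor pairs: (H1,T1) ✓  (H1,T2) ✗  (H2,T1) ✓  (H2,T3) ✗  (H2,T4) ✓  (H2,T5) ✗  (H3,T1) ✓  (H3,T2) ✓  (H3,T3) ✓  (H3,T4) ✓  (H3,T5) ✓
Counterexamples (restrictor pairs failing the scope): 3.

3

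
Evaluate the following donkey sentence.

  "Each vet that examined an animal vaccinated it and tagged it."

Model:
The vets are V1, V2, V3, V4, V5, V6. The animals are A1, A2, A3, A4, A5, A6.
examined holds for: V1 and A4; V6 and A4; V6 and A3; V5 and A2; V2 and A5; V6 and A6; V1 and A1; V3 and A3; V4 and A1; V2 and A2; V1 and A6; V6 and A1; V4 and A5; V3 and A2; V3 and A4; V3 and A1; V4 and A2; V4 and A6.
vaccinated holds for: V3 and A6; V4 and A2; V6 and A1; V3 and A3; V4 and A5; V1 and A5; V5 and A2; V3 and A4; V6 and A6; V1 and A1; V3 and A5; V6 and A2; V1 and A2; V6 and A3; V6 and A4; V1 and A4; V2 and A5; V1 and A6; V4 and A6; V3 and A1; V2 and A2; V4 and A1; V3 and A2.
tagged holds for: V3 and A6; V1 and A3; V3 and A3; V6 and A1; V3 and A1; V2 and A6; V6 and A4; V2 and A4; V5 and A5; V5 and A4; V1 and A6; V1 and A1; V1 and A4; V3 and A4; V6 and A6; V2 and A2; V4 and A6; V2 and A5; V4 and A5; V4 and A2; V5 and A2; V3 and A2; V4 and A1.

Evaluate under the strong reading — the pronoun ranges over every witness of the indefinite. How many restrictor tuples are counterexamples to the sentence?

1

"it" takes "an animal" as antecedent — a donkey pronoun bound across the clause boundary.
Strong reading: for every (v,a) with examined(v,a), vaccinated(v,a) ∧ tagged(v,a).
Restrictor pairs: (V1,A1) ✓  (V1,A4) ✓  (V1,A6) ✓  (V2,A2) ✓  (V2,A5) ✓  (V3,A1) ✓  (V3,A2) ✓  (V3,A3) ✓  (V3,A4) ✓  (V4,A1) ✓  (V4,A2) ✓  (V4,A5) ✓  (V4,A6) ✓  (V5,A2) ✓  (V6,A1) ✓  (V6,A3) ✗  (V6,A4) ✓  (V6,A6) ✓
Counterexamples (restrictor pairs failing the scope): 1.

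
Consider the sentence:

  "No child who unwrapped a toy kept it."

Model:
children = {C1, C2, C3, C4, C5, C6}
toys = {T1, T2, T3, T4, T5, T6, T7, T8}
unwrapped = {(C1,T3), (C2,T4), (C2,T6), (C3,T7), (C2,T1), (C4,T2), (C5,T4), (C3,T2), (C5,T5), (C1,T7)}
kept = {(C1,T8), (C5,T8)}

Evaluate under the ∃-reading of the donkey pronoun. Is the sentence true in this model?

"it" takes "a toy" as antecedent — a donkey pronoun bound across the clause boundary.
Truth condition: for no (c,t) with unwrapped(c,t) does kept(c,t) hold.
Restrictor pairs — does the scope hold? (C1,T3):fails  (C1,T7):fails  (C2,T1):fails  (C2,T4):fails  (C2,T6):fails  (C3,T2):fails  (C3,T7):fails  (C4,T2):fails  (C5,T4):fails  (C5,T5):fails
Scope holds for no restrictor pair, so the sentence is true.

True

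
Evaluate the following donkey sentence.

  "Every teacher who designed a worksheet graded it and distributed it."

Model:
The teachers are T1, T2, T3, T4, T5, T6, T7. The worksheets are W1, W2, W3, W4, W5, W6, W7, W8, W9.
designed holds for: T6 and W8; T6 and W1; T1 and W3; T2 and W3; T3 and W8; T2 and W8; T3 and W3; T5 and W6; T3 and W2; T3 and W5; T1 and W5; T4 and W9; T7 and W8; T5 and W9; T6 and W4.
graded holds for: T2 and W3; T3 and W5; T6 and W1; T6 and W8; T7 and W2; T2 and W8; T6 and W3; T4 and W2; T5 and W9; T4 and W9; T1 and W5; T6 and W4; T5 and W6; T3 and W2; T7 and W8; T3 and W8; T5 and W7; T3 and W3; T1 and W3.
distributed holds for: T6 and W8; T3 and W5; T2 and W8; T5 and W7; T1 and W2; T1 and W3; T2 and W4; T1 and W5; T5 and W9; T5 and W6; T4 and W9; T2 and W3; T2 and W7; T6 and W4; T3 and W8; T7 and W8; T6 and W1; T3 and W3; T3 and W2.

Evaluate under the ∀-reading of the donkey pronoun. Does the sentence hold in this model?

True

"it" takes "a worksheet" as antecedent — a donkey pronoun bound across the clause boundary.
Strong reading: for every (t,w) with designed(t,w), graded(t,w) ∧ distributed(t,w).
Restrictor pairs: (T1,W3) ✓  (T1,W5) ✓  (T2,W3) ✓  (T2,W8) ✓  (T3,W2) ✓  (T3,W3) ✓  (T3,W5) ✓  (T3,W8) ✓  (T4,W9) ✓  (T5,W6) ✓  (T5,W9) ✓  (T6,W1) ✓  (T6,W4) ✓  (T6,W8) ✓  (T7,W8) ✓
Every restrictor pair satisfies the scope.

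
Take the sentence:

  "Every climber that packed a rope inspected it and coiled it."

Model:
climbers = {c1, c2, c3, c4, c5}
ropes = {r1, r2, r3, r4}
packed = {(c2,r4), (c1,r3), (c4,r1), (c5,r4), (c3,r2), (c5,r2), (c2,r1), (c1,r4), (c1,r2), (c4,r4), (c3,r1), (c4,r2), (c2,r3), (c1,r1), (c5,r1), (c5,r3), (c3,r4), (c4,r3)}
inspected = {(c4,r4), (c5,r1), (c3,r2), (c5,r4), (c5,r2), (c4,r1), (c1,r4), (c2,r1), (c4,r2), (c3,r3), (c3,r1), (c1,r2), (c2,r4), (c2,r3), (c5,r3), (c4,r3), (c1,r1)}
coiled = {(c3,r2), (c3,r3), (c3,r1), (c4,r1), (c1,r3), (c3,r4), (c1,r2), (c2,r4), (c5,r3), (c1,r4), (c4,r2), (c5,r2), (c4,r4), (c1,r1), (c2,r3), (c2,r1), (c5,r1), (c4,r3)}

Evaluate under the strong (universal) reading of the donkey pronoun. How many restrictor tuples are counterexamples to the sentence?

"it" takes "a rope" as antecedent — a donkey pronoun bound across the clause boundary.
Strong reading: for every (c,r) with packed(c,r), inspected(c,r) ∧ coiled(c,r).
Restrictor pairs: (c1,r1) ✓  (c1,r2) ✓  (c1,r3) ✗  (c1,r4) ✓  (c2,r1) ✓  (c2,r3) ✓  (c2,r4) ✓  (c3,r1) ✓  (c3,r2) ✓  (c3,r4) ✗  (c4,r1) ✓  (c4,r2) ✓  (c4,r3) ✓  (c4,r4) ✓  (c5,r1) ✓  (c5,r2) ✓  (c5,r3) ✓  (c5,r4) ✗
Counterexamples (restrictor pairs failing the scope): 3.

3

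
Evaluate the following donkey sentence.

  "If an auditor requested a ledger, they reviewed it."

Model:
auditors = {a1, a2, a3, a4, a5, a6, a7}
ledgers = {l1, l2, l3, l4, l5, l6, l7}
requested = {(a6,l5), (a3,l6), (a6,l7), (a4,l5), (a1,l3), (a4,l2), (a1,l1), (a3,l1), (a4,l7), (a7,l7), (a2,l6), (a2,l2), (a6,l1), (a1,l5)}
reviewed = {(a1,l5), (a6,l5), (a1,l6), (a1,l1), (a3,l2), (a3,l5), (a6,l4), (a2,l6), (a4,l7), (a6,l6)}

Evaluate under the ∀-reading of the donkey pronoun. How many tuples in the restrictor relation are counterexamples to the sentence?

9

"it" takes "a ledger" as antecedent — a donkey pronoun bound across the clause boundary.
Strong reading: for every (a,l) with requested(a,l), reviewed(a,l).
Restrictor pairs: (a1,l1) ✓  (a1,l3) ✗  (a1,l5) ✓  (a2,l2) ✗  (a2,l6) ✓  (a3,l1) ✗  (a3,l6) ✗  (a4,l2) ✗  (a4,l5) ✗  (a4,l7) ✓  (a6,l1) ✗  (a6,l5) ✓  (a6,l7) ✗  (a7,l7) ✗
Counterexamples (restrictor pairs failing the scope): 9.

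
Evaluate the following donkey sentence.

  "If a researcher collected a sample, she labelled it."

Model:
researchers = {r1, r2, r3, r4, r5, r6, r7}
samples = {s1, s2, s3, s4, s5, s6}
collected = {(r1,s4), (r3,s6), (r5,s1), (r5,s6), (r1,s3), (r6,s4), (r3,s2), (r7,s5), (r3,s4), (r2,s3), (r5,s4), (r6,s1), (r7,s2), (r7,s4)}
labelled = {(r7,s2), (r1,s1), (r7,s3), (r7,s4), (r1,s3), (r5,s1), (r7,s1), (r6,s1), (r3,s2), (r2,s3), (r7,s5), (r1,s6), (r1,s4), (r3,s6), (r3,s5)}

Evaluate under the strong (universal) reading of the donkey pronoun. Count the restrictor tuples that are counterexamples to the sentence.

"it" takes "a sample" as antecedent — a donkey pronoun bound across the clause boundary.
Strong reading: for every (r,s) with collected(r,s), labelled(r,s).
Restrictor pairs: (r1,s3) ✓  (r1,s4) ✓  (r2,s3) ✓  (r3,s2) ✓  (r3,s4) ✗  (r3,s6) ✓  (r5,s1) ✓  (r5,s4) ✗  (r5,s6) ✗  (r6,s1) ✓  (r6,s4) ✗  (r7,s2) ✓  (r7,s4) ✓  (r7,s5) ✓
Counterexamples (restrictor pairs failing the scope): 4.

4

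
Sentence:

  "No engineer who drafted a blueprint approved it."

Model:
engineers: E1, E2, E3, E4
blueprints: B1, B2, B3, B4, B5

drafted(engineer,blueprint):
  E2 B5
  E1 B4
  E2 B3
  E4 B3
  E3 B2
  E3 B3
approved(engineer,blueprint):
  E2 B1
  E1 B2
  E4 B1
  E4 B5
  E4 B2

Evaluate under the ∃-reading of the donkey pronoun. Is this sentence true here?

"it" takes "a blueprint" as antecedent — a donkey pronoun bound across the clause boundary.
Truth condition: for no (e,b) with drafted(e,b) does approved(e,b) hold.
Restrictor pairs — does the scope hold? (E1,B4):fails  (E2,B3):fails  (E2,B5):fails  (E3,B2):fails  (E3,B3):fails  (E4,B3):fails
Scope holds for no restrictor pair, so the sentence is true.

True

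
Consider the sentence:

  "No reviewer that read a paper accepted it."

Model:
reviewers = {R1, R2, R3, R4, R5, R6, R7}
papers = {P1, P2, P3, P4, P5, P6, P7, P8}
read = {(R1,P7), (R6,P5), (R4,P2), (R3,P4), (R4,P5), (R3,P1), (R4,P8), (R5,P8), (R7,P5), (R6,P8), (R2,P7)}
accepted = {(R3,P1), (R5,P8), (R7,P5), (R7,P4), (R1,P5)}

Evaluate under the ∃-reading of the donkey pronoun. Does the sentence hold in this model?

False

"it" takes "a paper" as antecedent — a donkey pronoun bound across the clause boundary.
Truth condition: for no (r,p) with read(r,p) does accepted(r,p) hold.
Restrictor pairs — does the scope hold? (R1,P7):fails  (R2,P7):fails  (R3,P1):holds  (R3,P4):fails  (R4,P2):fails  (R4,P5):fails  (R4,P8):fails  (R5,P8):holds  (R6,P5):fails  (R6,P8):fails  (R7,P5):holds
Scope holds for 3 pair(s), so the sentence is false.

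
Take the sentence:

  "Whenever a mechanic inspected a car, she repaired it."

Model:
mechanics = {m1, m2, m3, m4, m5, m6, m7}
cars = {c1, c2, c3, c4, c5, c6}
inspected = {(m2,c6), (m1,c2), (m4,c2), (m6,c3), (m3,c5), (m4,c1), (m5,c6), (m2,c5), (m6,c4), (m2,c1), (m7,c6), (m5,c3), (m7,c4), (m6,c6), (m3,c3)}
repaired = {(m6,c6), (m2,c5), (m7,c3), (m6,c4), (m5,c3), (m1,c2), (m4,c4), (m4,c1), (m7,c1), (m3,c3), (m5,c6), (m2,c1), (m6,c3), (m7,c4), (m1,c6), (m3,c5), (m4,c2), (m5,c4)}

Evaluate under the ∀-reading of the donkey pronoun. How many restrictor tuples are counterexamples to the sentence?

2

"it" takes "a car" as antecedent — a donkey pronoun bound across the clause boundary.
Strong reading: for every (m,c) with inspected(m,c), repaired(m,c).
Restrictor pairs: (m1,c2) ✓  (m2,c1) ✓  (m2,c5) ✓  (m2,c6) ✗  (m3,c3) ✓  (m3,c5) ✓  (m4,c1) ✓  (m4,c2) ✓  (m5,c3) ✓  (m5,c6) ✓  (m6,c3) ✓  (m6,c4) ✓  (m6,c6) ✓  (m7,c4) ✓  (m7,c6) ✗
Counterexamples (restrictor pairs failing the scope): 2.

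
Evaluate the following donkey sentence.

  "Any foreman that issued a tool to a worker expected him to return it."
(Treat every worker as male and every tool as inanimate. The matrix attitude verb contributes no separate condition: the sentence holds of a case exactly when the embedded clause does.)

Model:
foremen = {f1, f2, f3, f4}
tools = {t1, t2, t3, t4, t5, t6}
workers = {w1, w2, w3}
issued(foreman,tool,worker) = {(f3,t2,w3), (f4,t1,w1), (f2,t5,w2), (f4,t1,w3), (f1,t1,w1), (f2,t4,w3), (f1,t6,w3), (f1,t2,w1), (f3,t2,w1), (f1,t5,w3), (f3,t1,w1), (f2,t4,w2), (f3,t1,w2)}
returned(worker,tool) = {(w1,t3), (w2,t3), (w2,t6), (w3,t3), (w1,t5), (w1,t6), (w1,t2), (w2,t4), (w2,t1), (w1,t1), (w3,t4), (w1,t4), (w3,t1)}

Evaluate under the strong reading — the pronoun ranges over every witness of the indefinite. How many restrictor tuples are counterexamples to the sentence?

"him" takes "a worker" as antecedent and "it" takes "a tool"; both are donkey pronouns co-varying with the restrictor.
Strong reading: for every (f,t,w) with issued(f,t,w), returned(w,t).
Restrictor triples: (f1,t1,w1)→returned(w1,t1) ✓  (f1,t2,w1)→returned(w1,t2) ✓  (f1,t5,w3)→returned(w3,t5) ✗  (f1,t6,w3)→returned(w3,t6) ✗  (f2,t4,w2)→returned(w2,t4) ✓  (f2,t4,w3)→returned(w3,t4) ✓  (f2,t5,w2)→returned(w2,t5) ✗  (f3,t1,w1)→returned(w1,t1) ✓  (f3,t1,w2)→returned(w2,t1) ✓  (f3,t2,w1)→returned(w1,t2) ✓  (f3,t2,w3)→returned(w3,t2) ✗  (f4,t1,w1)→returned(w1,t1) ✓  (f4,t1,w3)→returned(w3,t1) ✓
Counterexamples (restrictor triples failing the scope): 4.

4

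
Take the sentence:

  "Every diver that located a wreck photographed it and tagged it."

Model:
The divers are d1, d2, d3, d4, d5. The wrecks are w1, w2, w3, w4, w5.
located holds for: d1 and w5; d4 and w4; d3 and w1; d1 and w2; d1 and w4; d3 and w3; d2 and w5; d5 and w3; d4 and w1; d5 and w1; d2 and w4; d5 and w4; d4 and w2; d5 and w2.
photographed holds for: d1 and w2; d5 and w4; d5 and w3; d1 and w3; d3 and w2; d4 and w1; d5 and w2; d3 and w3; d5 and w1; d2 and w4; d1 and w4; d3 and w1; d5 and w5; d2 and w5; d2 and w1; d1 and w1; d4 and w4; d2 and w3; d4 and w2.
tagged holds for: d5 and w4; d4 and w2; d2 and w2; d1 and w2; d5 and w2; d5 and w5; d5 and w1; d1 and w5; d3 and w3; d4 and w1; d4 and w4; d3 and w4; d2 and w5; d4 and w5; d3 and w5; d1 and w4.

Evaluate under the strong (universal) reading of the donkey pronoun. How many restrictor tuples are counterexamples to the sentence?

4

"it" takes "a wreck" as antecedent — a donkey pronoun bound across the clause boundary.
Strong reading: for every (d,w) with located(d,w), photographed(d,w) ∧ tagged(d,w).
Restrictor pairs: (d1,w2) ✓  (d1,w4) ✓  (d1,w5) ✗  (d2,w4) ✗  (d2,w5) ✓  (d3,w1) ✗  (d3,w3) ✓  (d4,w1) ✓  (d4,w2) ✓  (d4,w4) ✓  (d5,w1) ✓  (d5,w2) ✓  (d5,w3) ✗  (d5,w4) ✓
Counterexamples (restrictor pairs failing the scope): 4.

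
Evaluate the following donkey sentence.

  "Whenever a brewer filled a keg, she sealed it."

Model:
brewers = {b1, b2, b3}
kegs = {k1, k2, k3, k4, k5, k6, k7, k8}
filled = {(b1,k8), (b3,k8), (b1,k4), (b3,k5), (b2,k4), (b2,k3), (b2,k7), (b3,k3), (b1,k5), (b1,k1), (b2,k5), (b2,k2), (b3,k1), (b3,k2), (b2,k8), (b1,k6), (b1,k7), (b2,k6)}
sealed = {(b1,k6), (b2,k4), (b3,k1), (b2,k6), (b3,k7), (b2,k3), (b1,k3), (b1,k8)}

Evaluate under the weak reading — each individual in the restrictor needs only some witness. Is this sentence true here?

"it" takes "a keg" as antecedent — a donkey pronoun bound across the clause boundary.
Weak reading: every brewer b with some filled-keg has at least one filled-keg k such that sealed(b,k).
Per brewer: b1:✓  b2:✓  b3:✓
Every brewer in the restrictor has a witness.

True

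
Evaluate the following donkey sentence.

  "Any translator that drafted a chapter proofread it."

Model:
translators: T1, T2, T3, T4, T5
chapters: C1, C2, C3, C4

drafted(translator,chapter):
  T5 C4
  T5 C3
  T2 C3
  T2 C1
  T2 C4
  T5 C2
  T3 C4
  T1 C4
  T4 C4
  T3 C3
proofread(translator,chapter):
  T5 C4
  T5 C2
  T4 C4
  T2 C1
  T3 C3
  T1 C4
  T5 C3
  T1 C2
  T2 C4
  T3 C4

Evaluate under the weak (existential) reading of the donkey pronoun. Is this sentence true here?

True

"it" takes "a chapter" as antecedent — a donkey pronoun bound across the clause boundary.
Weak reading: every translator t with some drafted-chapter has at least one drafted-chapter c such that proofread(t,c).
Per translator: T1:✓  T2:✓  T3:✓  T4:✓  T5:✓
Every translator in the restrictor has a witness.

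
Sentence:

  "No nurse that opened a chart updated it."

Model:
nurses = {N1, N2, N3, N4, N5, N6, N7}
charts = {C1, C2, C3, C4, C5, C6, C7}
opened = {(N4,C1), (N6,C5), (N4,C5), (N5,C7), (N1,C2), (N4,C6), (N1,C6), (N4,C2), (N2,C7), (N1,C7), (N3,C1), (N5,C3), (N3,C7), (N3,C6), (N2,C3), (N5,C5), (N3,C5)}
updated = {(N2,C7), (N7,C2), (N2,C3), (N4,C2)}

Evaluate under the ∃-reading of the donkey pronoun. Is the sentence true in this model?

"it" takes "a chart" as antecedent — a donkey pronoun bound across the clause boundary.
Truth condition: for no (n,c) with opened(n,c) does updated(n,c) hold.
Restrictor pairs — does the scope hold? (N1,C2):fails  (N1,C6):fails  (N1,C7):fails  (N2,C3):holds  (N2,C7):holds  (N3,C1):fails  (N3,C5):fails  (N3,C6):fails  (N3,C7):fails  (N4,C1):fails  (N4,C2):holds  (N4,C5):fails  (N4,C6):fails  (N5,C3):fails  (N5,C5):fails  (N5,C7):fails  (N6,C5):fails
Scope holds for 3 pair(s), so the sentence is false.

False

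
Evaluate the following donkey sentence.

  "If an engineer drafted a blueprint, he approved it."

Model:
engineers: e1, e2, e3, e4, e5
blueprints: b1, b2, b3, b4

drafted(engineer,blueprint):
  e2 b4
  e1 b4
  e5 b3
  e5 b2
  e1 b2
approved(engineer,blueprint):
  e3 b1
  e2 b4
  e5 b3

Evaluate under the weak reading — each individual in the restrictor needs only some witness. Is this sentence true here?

"it" takes "a blueprint" as antecedent — a donkey pronoun bound across the clause boundary.
Weak reading: every engineer e with some drafted-blueprint has at least one drafted-blueprint b such that approved(e,b).
Per engineer: e1:✗  e2:✓  e5:✓
e1 has no witness among its drafted-blueprints.

False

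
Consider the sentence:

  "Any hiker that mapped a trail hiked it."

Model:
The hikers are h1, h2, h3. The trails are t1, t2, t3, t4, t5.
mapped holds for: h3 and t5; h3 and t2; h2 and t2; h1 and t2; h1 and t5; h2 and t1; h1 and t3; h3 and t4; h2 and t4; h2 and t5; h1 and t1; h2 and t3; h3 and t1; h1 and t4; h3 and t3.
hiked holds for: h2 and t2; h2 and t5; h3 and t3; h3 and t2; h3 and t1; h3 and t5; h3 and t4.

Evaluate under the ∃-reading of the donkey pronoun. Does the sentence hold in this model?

"it" takes "a trail" as antecedent — a donkey pronoun bound across the clause boundary.
Weak reading: every hiker h with some mapped-trail has at least one mapped-trail t such that hiked(h,t).
Per hiker: h1:✗  h2:✓  h3:✓
h1 has no witness among its mapped-trails.

False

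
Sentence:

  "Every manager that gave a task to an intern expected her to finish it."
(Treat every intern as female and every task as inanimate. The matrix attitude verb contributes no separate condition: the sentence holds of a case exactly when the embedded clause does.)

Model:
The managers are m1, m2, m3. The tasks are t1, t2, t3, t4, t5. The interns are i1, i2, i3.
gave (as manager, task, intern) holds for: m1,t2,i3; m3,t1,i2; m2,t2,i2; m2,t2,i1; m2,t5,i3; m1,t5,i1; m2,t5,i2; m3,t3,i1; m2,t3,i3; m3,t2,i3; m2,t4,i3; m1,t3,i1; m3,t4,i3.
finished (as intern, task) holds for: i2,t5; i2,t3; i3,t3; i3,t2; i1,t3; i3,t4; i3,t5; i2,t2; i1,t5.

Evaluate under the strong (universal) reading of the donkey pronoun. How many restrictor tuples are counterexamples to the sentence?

2

"her" takes "an intern" as antecedent and "it" takes "a task"; both are donkey pronouns co-varying with the restrictor.
Strong reading: for every (m,t,i) with gave(m,t,i), finished(i,t).
Restrictor triples: (m1,t2,i3)→finished(i3,t2) ✓  (m1,t3,i1)→finished(i1,t3) ✓  (m1,t5,i1)→finished(i1,t5) ✓  (m2,t2,i1)→finished(i1,t2) ✗  (m2,t2,i2)→finished(i2,t2) ✓  (m2,t3,i3)→finished(i3,t3) ✓  (m2,t4,i3)→finished(i3,t4) ✓  (m2,t5,i2)→finished(i2,t5) ✓  (m2,t5,i3)→finished(i3,t5) ✓  (m3,t1,i2)→finished(i2,t1) ✗  (m3,t2,i3)→finished(i3,t2) ✓  (m3,t3,i1)→finished(i1,t3) ✓  (m3,t4,i3)→finished(i3,t4) ✓
Counterexamples (restrictor triples failing the scope): 2.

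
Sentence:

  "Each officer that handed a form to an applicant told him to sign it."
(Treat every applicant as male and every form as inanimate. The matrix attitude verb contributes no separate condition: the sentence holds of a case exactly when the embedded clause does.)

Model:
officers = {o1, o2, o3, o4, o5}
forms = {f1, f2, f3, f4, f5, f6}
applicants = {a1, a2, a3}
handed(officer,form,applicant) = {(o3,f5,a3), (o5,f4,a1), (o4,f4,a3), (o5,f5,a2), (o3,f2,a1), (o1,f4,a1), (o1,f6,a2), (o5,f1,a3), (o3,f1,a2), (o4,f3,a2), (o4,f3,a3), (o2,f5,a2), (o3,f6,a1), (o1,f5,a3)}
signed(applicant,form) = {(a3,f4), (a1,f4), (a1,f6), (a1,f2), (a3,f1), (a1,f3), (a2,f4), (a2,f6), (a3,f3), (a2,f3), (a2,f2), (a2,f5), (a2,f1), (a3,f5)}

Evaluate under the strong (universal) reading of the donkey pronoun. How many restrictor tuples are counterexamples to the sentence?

0

"him" takes "an applicant" as antecedent and "it" takes "a form"; both are donkey pronouns co-varying with the restrictor.
Strong reading: for every (o,f,a) with handed(o,f,a), signed(a,f).
Restrictor triples: (o1,f4,a1)→signed(a1,f4) ✓  (o1,f5,a3)→signed(a3,f5) ✓  (o1,f6,a2)→signed(a2,f6) ✓  (o2,f5,a2)→signed(a2,f5) ✓  (o3,f1,a2)→signed(a2,f1) ✓  (o3,f2,a1)→signed(a1,f2) ✓  (o3,f5,a3)→signed(a3,f5) ✓  (o3,f6,a1)→signed(a1,f6) ✓  (o4,f3,a2)→signed(a2,f3) ✓  (o4,f3,a3)→signed(a3,f3) ✓  (o4,f4,a3)→signed(a3,f4) ✓  (o5,f1,a3)→signed(a3,f1) ✓  (o5,f4,a1)→signed(a1,f4) ✓  (o5,f5,a2)→signed(a2,f5) ✓
Counterexamples (restrictor triples failing the scope): 0.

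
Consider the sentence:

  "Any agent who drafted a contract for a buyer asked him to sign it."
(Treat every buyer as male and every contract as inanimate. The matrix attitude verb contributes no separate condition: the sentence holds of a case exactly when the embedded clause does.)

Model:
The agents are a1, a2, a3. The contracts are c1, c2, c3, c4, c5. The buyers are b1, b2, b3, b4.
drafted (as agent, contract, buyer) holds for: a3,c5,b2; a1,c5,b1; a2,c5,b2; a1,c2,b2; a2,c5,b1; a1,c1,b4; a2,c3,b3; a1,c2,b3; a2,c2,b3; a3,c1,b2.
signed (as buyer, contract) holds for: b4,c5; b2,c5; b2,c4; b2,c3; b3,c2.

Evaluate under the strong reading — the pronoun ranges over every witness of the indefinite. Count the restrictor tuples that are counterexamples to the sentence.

6

"him" takes "a buyer" as antecedent and "it" takes "a contract"; both are donkey pronouns co-varying with the restrictor.
Strong reading: for every (a,c,b) with drafted(a,c,b), signed(b,c).
Restrictor triples: (a1,c1,b4)→signed(b4,c1) ✗  (a1,c2,b2)→signed(b2,c2) ✗  (a1,c2,b3)→signed(b3,c2) ✓  (a1,c5,b1)→signed(b1,c5) ✗  (a2,c2,b3)→signed(b3,c2) ✓  (a2,c3,b3)→signed(b3,c3) ✗  (a2,c5,b1)→signed(b1,c5) ✗  (a2,c5,b2)→signed(b2,c5) ✓  (a3,c1,b2)→signed(b2,c1) ✗  (a3,c5,b2)→signed(b2,c5) ✓
Counterexamples (restrictor triples failing the scope): 6.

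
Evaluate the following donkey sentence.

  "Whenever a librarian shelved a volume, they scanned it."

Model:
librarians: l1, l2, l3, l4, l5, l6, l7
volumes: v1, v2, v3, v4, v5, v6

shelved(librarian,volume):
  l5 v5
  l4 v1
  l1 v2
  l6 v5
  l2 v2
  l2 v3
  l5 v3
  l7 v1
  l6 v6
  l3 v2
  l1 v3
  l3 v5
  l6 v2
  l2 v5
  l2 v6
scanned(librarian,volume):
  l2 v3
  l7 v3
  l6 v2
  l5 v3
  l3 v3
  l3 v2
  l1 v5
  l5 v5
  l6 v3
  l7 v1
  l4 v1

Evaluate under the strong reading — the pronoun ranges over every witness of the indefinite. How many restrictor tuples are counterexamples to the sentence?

8

"it" takes "a volume" as antecedent — a donkey pronoun bound across the clause boundary.
Strong reading: for every (l,v) with shelved(l,v), scanned(l,v).
Restrictor pairs: (l1,v2) ✗  (l1,v3) ✗  (l2,v2) ✗  (l2,v3) ✓  (l2,v5) ✗  (l2,v6) ✗  (l3,v2) ✓  (l3,v5) ✗  (l4,v1) ✓  (l5,v3) ✓  (l5,v5) ✓  (l6,v2) ✓  (l6,v5) ✗  (l6,v6) ✗  (l7,v1) ✓
Counterexamples (restrictor pairs failing the scope): 8.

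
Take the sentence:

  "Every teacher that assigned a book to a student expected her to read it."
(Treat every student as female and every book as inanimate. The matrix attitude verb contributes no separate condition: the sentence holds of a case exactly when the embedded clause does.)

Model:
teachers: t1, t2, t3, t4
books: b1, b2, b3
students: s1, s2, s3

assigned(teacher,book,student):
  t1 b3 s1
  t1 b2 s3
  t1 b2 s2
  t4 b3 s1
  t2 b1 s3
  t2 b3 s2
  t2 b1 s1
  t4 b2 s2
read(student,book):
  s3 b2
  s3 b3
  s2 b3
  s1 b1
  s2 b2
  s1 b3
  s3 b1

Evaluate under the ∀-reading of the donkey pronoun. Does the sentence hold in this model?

True

"her" takes "a student" as antecedent and "it" takes "a book"; both are donkey pronouns co-varying with the restrictor.
Strong reading: for every (t,b,s) with assigned(t,b,s), read(s,b).
Restrictor triples: (t1,b2,s2)→read(s2,b2) ✓  (t1,b2,s3)→read(s3,b2) ✓  (t1,b3,s1)→read(s1,b3) ✓  (t2,b1,s1)→read(s1,b1) ✓  (t2,b1,s3)→read(s3,b1) ✓  (t2,b3,s2)→read(s2,b3) ✓  (t4,b2,s2)→read(s2,b2) ✓  (t4,b3,s1)→read(s1,b3) ✓
Every restrictor triple satisfies the scope.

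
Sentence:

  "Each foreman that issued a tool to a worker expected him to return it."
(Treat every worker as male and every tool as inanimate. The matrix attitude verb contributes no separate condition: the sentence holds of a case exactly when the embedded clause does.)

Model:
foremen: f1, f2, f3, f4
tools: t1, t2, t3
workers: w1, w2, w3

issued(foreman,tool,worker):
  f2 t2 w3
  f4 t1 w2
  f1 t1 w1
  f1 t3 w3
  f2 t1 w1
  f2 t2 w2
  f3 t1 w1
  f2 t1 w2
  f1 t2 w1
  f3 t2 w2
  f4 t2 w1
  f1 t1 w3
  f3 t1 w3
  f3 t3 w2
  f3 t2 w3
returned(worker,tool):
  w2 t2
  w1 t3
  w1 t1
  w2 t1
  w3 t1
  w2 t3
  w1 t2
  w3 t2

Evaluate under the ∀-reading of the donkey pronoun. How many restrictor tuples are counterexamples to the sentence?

"him" takes "a worker" as antecedent and "it" takes "a tool"; both are donkey pronouns co-varying with the restrictor.
Strong reading: for every (f,t,w) with issued(f,t,w), returned(w,t).
Restrictor triples: (f1,t1,w1)→returned(w1,t1) ✓  (f1,t1,w3)→returned(w3,t1) ✓  (f1,t2,w1)→returned(w1,t2) ✓  (f1,t3,w3)→returned(w3,t3) ✗  (f2,t1,w1)→returned(w1,t1) ✓  (f2,t1,w2)→returned(w2,t1) ✓  (f2,t2,w2)→returned(w2,t2) ✓  (f2,t2,w3)→returned(w3,t2) ✓  (f3,t1,w1)→returned(w1,t1) ✓  (f3,t1,w3)→returned(w3,t1) ✓  (f3,t2,w2)→returned(w2,t2) ✓  (f3,t2,w3)→returned(w3,t2) ✓  (f3,t3,w2)→returned(w2,t3) ✓  (f4,t1,w2)→returned(w2,t1) ✓  (f4,t2,w1)→returned(w1,t2) ✓
Counterexamples (restrictor triples failing the scope): 1.

1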